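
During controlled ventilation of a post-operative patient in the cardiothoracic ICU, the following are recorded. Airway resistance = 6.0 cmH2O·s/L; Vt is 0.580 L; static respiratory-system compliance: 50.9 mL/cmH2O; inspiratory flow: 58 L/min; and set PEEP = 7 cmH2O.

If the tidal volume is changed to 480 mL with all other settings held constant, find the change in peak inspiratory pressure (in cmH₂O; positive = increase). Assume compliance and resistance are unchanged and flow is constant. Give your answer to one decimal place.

PIP = Vt/C + R·V̇ + PEEP (constant-flow equation of motion).
Only the elastic term changes: ΔPIP = ΔVt / C = (480 − 580) / 50.9 = -1.965 cmH2O.

-2.0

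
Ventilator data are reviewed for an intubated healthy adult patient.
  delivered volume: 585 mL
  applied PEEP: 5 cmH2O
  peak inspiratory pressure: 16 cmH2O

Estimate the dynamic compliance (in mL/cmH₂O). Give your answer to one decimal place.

Dynamic compliance = Vt / (PIP − PEEP) = 585 / (16 − 5) = 585 / 11.0 = 53.182 mL/cmH2O.

53.2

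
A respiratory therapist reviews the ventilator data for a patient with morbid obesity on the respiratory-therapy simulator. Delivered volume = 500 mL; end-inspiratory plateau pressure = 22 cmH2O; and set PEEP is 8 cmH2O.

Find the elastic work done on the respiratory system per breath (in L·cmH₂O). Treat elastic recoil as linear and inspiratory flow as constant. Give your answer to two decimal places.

3.50

Elastic work ≈ ½ × (Pplat − PEEP) × Vt = 0.5 × (22 − 8) × 0.500 L = 0.5 × 14.0 × 0.500 = 3.5 L·cmH2O.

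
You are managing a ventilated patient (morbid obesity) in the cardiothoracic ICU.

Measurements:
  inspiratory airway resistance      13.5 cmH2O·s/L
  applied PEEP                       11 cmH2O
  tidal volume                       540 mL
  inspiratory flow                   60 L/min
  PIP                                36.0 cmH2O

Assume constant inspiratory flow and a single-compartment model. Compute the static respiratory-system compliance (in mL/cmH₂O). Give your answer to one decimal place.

47.0

Flow: 60 L/min ÷ 60 = 1 L/s.
Equation of motion (constant flow): PIP = Vt/C + R·V̇ + PEEP.
Vt/C = PIP − R·V̇ − PEEP = 36.0 − 13.5×1 − 11 = 36.0 − 13.5 − 11 = 11.5 cmH2O.
C = Vt / 11.5 = 540 / 11.5 = 46.957 mL/cmH2O.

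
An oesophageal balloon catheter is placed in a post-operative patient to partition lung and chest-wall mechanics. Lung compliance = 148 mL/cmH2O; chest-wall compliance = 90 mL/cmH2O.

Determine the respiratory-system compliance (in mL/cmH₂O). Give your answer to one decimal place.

Lung and chest wall are elastances in series: 1/Crs = 1/CL + 1/Ccw.
1/Crs = 1/148 + 1/90 = 0.01787.
Crs = 55.96 mL/cmH2O.

56.0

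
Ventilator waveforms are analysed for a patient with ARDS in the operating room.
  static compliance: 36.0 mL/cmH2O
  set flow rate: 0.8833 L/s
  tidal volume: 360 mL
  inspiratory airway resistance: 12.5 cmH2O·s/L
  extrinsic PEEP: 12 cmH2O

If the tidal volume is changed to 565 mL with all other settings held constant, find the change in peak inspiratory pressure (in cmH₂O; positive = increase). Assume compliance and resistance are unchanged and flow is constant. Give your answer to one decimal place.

PIP = Vt/C + R·V̇ + PEEP (constant-flow equation of motion).
Only the elastic term changes: ΔPIP = ΔVt / C = (565 − 360) / 36.0 = 5.694 cmH2O.

5.7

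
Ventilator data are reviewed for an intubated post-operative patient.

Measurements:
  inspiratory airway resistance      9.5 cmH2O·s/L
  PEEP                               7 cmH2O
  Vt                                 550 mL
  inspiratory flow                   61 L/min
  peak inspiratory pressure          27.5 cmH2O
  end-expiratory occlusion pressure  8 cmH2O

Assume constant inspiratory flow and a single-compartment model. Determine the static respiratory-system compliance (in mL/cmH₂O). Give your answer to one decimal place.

Flow: 61 L/min ÷ 60 = 1.0167 L/s.
Total PEEP = 8 cmH2O (set 7 + intrinsic 1); this is the baseline alveolar pressure.
Equation of motion (constant flow): PIP = Vt/C + R·V̇ + PEEP.
Vt/C = PIP − R·V̇ − PEEP = 27.5 − 9.5×1.0167 − 8 = 27.5 − 9.659 − 8 = 9.841 cmH2O.
C = Vt / 9.841 = 550 / 9.841 = 55.889 mL/cmH2O.

55.9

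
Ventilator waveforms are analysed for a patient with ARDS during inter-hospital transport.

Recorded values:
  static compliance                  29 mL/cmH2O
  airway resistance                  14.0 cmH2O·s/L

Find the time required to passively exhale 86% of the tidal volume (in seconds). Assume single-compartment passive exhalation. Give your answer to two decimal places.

0.80

τ = R × C = 14.0 × 29 mL/cmH2O = 14.0 × 0.029 L/cmH2O = 0.406 s.
Exhaled fraction f = 1 − e^(−t/τ) → t = −τ·ln(1 − f) = −0.406·ln(0.14) = 0.7982 s.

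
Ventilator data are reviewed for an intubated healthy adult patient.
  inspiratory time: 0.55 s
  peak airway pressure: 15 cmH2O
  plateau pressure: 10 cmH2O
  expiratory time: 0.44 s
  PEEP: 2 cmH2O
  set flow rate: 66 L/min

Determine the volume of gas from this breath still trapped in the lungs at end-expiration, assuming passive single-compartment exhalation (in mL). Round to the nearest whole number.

Flow: 66 L/min ÷ 60 = 1.1 L/s.
Vt = flow × Ti = 1.1 L/s × 0.55 s × 1000 mL/L = 605.0 mL.
R = (PIP − Pplat)/V̇ = (15 − 10) / 1.1 = 5.0/1.1 = 4.545 cmH2O·s/L.
C = Vt/(Pplat − PEEP) = 605.0 / (10 − 2) = 605.0/8.0 = 75.625 mL/cmH2O.
τ = R × C = 4.545 × 0.07563 L/cmH2O = 0.3437 s.
Fraction remaining = e^(−Te/τ) = e^(−0.44/0.3437) = 0.278.
Trapped volume = 605.0 × 0.278 = 168.19 mL.

168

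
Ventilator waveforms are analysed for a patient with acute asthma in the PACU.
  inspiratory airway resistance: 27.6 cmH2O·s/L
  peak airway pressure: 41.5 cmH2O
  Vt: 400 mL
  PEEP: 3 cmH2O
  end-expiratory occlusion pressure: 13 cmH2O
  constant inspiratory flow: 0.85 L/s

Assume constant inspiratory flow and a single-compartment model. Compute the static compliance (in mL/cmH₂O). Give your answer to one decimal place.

Total PEEP = 13 cmH2O (set 3 + intrinsic 10); this is the baseline alveolar pressure.
Equation of motion (constant flow): PIP = Vt/C + R·V̇ + PEEP.
Vt/C = PIP − R·V̇ − PEEP = 41.5 − 27.6×0.85 − 13 = 41.5 − 23.46 − 13 = 5.04 cmH2O.
C = Vt / 5.04 = 400 / 5.04 = 79.365 mL/cmH2O.

79.4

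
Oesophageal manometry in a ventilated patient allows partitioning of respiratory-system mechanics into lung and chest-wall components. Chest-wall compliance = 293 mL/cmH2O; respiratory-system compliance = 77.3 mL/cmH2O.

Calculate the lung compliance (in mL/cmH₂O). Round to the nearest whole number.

1/CL = 1/Crs − 1/Ccw.
1/CL = 1/77.3 − 1/293 = 0.009524.
CL = 105.0 mL/cmH2O.

105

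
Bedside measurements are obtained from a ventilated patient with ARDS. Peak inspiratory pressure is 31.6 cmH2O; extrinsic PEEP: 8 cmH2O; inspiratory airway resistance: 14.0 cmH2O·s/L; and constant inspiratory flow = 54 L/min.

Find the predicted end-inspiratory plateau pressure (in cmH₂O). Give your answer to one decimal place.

Flow: 54 L/min ÷ 60 = 0.9 L/s.
Pplat = PIP − Raw × flow = 31.6 − 14.0 × 0.9 = 31.6 − 12.6 = 19.0 cmH2O.

19.0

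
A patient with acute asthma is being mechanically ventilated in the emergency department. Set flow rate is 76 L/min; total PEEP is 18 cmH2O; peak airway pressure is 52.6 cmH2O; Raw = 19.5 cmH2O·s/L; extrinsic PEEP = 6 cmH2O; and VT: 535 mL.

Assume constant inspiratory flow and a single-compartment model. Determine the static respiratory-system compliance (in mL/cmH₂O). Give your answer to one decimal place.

Flow: 76 L/min ÷ 60 = 1.2667 L/s.
Total PEEP = 18 cmH2O (set 6 + intrinsic 12); this is the baseline alveolar pressure.
Equation of motion (constant flow): PIP = Vt/C + R·V̇ + PEEP.
Vt/C = PIP − R·V̇ − PEEP = 52.6 − 19.5×1.2667 − 18 = 52.6 − 24.701 − 18 = 9.899 cmH2O.
C = Vt / 9.899 = 535 / 9.899 = 54.046 mL/cmH2O.

54.0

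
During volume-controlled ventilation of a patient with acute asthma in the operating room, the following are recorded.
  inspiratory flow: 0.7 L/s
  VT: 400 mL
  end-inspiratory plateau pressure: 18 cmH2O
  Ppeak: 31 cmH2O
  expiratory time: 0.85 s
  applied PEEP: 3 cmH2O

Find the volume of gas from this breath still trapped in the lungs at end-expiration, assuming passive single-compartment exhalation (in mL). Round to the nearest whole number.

72

R = (PIP − Pplat)/V̇ = (31 − 18) / 0.7 = 13.0/0.7 = 18.571 cmH2O·s/L.
C = Vt/(Pplat − PEEP) = 400.0 / (18 − 3) = 400.0/15.0 = 26.667 mL/cmH2O.
τ = R × C = 18.571 × 0.02667 L/cmH2O = 0.4953 s.
Fraction remaining = e^(−Te/τ) = e^(−0.85/0.4953) = 0.1798.
Trapped volume = 400.0 × 0.1798 = 71.92 mL.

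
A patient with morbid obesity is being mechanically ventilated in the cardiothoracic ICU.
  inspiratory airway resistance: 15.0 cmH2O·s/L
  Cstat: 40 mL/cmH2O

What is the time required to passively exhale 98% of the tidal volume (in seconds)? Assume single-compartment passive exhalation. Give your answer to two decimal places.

τ = R × C = 15.0 × 40 mL/cmH2O = 15.0 × 0.040 L/cmH2O = 0.6 s.
Exhaled fraction f = 1 − e^(−t/τ) → t = −τ·ln(1 − f) = −0.6·ln(0.02) = 2.347 s.

2.35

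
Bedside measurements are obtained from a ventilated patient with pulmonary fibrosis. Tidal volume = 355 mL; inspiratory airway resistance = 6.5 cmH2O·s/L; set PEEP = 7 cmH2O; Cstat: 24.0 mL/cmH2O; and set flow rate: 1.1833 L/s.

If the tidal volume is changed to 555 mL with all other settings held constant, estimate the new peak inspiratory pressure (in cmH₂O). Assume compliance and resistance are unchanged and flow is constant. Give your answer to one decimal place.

PIP = Vt/C + R·V̇ + PEEP (constant-flow equation of motion).
Only the elastic term changes: ΔPIP = ΔVt / C = (555 − 355) / 24.0 = 8.333 cmH2O.
Original PIP = 355/24.0 + 6.5×1.1833 + 7 = 29.483 cmH2O; new PIP = 29.483 + (8.333) = 37.816 cmH2O.

37.8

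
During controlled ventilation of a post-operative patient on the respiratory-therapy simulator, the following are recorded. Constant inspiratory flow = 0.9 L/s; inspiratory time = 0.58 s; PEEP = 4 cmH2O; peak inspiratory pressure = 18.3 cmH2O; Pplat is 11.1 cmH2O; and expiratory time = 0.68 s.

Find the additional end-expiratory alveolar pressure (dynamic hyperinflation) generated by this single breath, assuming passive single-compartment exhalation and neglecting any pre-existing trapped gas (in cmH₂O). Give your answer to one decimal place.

Vt = flow × Ti = 0.9 L/s × 0.58 s × 1000 mL/L = 522.0 mL.
R = (PIP − Pplat)/V̇ = (18.3 − 11.1) / 0.9 = 7.2/0.9 = 8.0 cmH2O·s/L.
C = Vt/(Pplat − PEEP) = 522.0 / (11.1 − 4) = 522.0/7.1 = 73.521 mL/cmH2O.
τ = R × C = 8.0 × 0.07352 L/cmH2O = 0.5882 s.
Fraction remaining = e^(−Te/τ) = e^(−0.68/0.5882) = 0.3147; trapped volume = 522.0 × 0.3147 = 164.27 mL.
Additional alveolar pressure from trapping ≈ V_trapped / C = 164.27 / 73.521 = 2.234 cmH2O.

2.2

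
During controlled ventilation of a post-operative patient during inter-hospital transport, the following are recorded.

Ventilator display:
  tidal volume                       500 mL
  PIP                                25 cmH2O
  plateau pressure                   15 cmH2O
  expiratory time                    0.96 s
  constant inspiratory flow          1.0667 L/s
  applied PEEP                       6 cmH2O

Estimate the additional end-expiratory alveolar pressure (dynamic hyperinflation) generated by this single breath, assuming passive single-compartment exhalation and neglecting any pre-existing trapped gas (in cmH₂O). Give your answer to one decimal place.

1.4

R = (PIP − Pplat)/V̇ = (25 − 15) / 1.0667 = 10.0/1.0667 = 9.375 cmH2O·s/L.
C = Vt/(Pplat − PEEP) = 500.0 / (15 − 6) = 500.0/9.0 = 55.556 mL/cmH2O.
τ = R × C = 9.375 × 0.05556 L/cmH2O = 0.5209 s.
Fraction remaining = e^(−Te/τ) = e^(−0.96/0.5209) = 0.1583; trapped volume = 500.0 × 0.1583 = 79.15 mL.
Additional alveolar pressure from trapping ≈ V_trapped / C = 79.15 / 55.556 = 1.425 cmH2O.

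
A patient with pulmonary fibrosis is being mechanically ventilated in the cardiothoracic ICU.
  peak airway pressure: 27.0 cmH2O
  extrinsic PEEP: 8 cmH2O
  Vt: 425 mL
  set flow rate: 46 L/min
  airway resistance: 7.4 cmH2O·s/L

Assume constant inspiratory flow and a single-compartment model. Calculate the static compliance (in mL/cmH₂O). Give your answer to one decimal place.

Flow: 46 L/min ÷ 60 = 0.7667 L/s.
Equation of motion (constant flow): PIP = Vt/C + R·V̇ + PEEP.
Vt/C = PIP − R·V̇ − PEEP = 27.0 − 7.4×0.7667 − 8 = 27.0 − 5.674 − 8 = 13.326 cmH2O.
C = Vt / 13.326 = 425 / 13.326 = 31.893 mL/cmH2O.

31.9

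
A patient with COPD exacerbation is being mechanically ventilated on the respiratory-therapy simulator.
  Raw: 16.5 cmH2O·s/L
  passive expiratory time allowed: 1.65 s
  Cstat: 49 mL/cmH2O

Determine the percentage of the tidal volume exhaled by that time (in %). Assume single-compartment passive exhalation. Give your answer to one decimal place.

87.0

τ = R × C = 16.5 × 49 mL/cmH2O = 16.5 × 0.049 L/cmH2O = 0.8085 s.
Passive exhalation: V(t)/V₀ = e^(−t/τ) = e^(−1.65/0.8085) = 0.1299.
Fraction exhaled = 1 − 0.1299 = 0.8701 → 87.01%.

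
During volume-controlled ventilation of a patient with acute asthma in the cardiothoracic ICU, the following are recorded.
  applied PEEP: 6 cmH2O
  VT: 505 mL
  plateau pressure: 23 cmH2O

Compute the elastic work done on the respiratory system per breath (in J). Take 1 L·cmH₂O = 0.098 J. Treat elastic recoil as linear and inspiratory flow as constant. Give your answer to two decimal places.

0.42

Elastic work ≈ ½ × (Pplat − PEEP) × Vt = 0.5 × (23 − 6) × 0.505 L = 0.5 × 17.0 × 0.505 = 4.293 L·cmH2O.
× 0.098 J/(L·cmH2O) → 0.4207 J.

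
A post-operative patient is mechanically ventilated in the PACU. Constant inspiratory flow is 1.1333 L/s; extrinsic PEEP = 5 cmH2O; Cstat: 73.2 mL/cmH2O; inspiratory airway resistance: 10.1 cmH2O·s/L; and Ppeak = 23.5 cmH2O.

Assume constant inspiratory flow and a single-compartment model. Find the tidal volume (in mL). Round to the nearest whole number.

516

Equation of motion (constant flow): PIP = Vt/C + R·V̇ + PEEP.
Vt/C = PIP − R·V̇ − PEEP = 23.5 − 11.446 − 5 = 7.054 cmH2O.
Vt = C × 7.054 = 73.2 × 7.054 = 516.35 mL.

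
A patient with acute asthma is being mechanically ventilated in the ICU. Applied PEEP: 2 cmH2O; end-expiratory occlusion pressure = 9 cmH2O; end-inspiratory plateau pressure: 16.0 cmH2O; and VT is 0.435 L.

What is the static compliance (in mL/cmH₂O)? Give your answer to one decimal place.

End-expiratory occlusion gives total PEEP = 9 cmH2O (intrinsic PEEP = 9 − 2 = 7). Use total PEEP for the elastic gradient.
Cstat = Vt / (Pplat − PEEPtotal) = 435 / (16.0 − 9) = 435 / 7.0 = 62.143 mL/cmH2O.

62.1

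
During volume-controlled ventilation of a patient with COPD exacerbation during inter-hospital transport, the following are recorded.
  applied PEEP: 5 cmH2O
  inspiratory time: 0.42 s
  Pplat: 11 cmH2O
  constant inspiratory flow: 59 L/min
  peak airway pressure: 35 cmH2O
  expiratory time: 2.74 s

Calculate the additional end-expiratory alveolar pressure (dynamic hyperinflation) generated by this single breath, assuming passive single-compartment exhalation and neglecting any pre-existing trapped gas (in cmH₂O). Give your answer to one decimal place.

Flow: 59 L/min ÷ 60 = 0.9833 L/s.
Vt = flow × Ti = 0.9833 L/s × 0.42 s × 1000 mL/L = 412.99 mL.
R = (PIP − Pplat)/V̇ = (35 − 11) / 0.9833 = 24.0/0.9833 = 24.408 cmH2O·s/L.
C = Vt/(Pplat − PEEP) = 412.99 / (11 − 5) = 412.99/6.0 = 68.832 mL/cmH2O.
τ = R × C = 24.408 × 0.06883 L/cmH2O = 1.68 s.
Fraction remaining = e^(−Te/τ) = e^(−2.74/1.68) = 0.1957; trapped volume = 412.99 × 0.1957 = 80.822 mL.
Additional alveolar pressure from trapping ≈ V_trapped / C = 80.822 / 68.832 = 1.174 cmH2O.

1.2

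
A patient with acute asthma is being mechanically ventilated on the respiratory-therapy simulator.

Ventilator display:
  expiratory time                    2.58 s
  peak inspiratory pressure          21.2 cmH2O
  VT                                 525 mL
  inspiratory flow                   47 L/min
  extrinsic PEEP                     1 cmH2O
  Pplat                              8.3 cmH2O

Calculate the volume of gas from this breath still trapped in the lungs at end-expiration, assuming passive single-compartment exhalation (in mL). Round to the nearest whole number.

59

Flow: 47 L/min ÷ 60 = 0.7833 L/s.
R = (PIP − Pplat)/V̇ = (21.2 − 8.3) / 0.7833 = 12.9/0.7833 = 16.469 cmH2O·s/L.
C = Vt/(Pplat − PEEP) = 525.0 / (8.3 − 1) = 525.0/7.3 = 71.918 mL/cmH2O.
τ = R × C = 16.469 × 0.07192 L/cmH2O = 1.184 s.
Fraction remaining = e^(−Te/τ) = e^(−2.58/1.184) = 0.1131.
Trapped volume = 525.0 × 0.1131 = 59.378 mL.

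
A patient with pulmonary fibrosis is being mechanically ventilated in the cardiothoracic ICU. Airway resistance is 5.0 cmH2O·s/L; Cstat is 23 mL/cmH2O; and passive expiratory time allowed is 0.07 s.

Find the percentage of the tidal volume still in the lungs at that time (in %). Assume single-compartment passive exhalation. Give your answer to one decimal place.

54.4

τ = R × C = 5.0 × 23 mL/cmH2O = 5.0 × 0.023 L/cmH2O = 0.115 s.
Passive exhalation: V(t)/V₀ = e^(−t/τ) = e^(−0.07/0.115) = 0.5441.
Fraction remaining = 0.5441 → 54.41%.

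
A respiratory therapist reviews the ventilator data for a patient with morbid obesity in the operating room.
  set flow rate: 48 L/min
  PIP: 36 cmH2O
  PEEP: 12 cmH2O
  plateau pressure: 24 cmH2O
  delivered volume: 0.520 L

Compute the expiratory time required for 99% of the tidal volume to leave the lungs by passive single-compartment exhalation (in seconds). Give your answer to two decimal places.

Flow: 48 L/min ÷ 60 = 0.8 L/s.
R = (PIP − Pplat)/V̇ = (36 − 24) / 0.8 = 12.0/0.8 = 15.0 cmH2O·s/L.
C = Vt/(Pplat − PEEP) = 520.0 / (24 − 12) = 520.0/12.0 = 43.333 mL/cmH2O.
τ = R × C = 15.0 × 0.04333 L/cmH2O = 0.65 s.
t = −τ·ln(1 − 0.99) = −0.65·ln(0.01) = 2.993 s.

2.99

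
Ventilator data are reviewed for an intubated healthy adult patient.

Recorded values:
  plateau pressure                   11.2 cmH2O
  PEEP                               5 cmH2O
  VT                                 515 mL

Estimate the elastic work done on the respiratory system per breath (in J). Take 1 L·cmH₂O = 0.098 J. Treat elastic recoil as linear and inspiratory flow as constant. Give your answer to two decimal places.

0.16

Elastic work ≈ ½ × (Pplat − PEEP) × Vt = 0.5 × (11.2 − 5) × 0.515 L = 0.5 × 6.2 × 0.515 = 1.597 L·cmH2O.
× 0.098 J/(L·cmH2O) → 0.1565 J.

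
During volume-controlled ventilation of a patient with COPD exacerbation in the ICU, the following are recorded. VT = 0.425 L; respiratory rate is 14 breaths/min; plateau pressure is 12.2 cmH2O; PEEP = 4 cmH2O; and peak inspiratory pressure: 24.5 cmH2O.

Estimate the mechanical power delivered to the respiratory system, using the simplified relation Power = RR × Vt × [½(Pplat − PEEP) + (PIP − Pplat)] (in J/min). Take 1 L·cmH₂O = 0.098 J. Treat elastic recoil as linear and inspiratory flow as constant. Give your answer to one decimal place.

Per-breath work = Vt × [½(Pplat−PEEP) + (PIP−Pplat)] = 0.425 × [0.5×8.2 + 12.3] = 0.425 × 16.4 = 6.97 L·cmH2O.
Power = 14 × 6.97 = 97.58 L·cmH2O/min.
× 0.098 J/(L·cmH2O) → 9.563 J/min.

9.6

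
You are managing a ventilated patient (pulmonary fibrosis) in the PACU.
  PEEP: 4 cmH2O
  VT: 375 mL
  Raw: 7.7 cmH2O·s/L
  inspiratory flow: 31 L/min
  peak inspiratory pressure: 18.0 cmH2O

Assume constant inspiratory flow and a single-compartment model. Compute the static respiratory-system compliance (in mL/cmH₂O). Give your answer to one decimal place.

Flow: 31 L/min ÷ 60 = 0.5167 L/s.
Equation of motion (constant flow): PIP = Vt/C + R·V̇ + PEEP.
Vt/C = PIP − R·V̇ − PEEP = 18.0 − 7.7×0.5167 − 4 = 18.0 − 3.979 − 4 = 10.021 cmH2O.
C = Vt / 10.021 = 375 / 10.021 = 37.421 mL/cmH2O.

37.4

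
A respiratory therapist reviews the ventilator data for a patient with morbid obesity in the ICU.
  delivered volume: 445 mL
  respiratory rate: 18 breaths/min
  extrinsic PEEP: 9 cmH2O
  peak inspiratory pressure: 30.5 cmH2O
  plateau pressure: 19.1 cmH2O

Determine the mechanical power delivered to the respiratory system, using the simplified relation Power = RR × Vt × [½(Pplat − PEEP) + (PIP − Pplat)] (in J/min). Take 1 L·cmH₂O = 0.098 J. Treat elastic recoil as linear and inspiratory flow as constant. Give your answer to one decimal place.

12.9

Per-breath work = Vt × [½(Pplat−PEEP) + (PIP−Pplat)] = 0.445 × [0.5×10.1 + 11.4] = 0.445 × 16.45 = 7.32 L·cmH2O.
Power = 18 × 7.32 = 131.76 L·cmH2O/min.
× 0.098 J/(L·cmH2O) → 12.912 J/min.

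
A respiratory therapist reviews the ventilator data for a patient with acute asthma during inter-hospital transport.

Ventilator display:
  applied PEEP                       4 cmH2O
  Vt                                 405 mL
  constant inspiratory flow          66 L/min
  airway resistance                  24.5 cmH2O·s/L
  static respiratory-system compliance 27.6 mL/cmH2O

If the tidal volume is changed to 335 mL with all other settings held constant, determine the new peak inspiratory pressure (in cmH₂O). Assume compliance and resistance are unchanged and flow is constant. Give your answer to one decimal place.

43.1

Flow: 66 L/min ÷ 60 = 1.1 L/s.
PIP = Vt/C + R·V̇ + PEEP (constant-flow equation of motion).
Only the elastic term changes: ΔPIP = ΔVt / C = (335 − 405) / 27.6 = -2.536 cmH2O.
Original PIP = 405/27.6 + 24.5×1.1 + 4 = 45.624 cmH2O; new PIP = 45.624 + (-2.536) = 43.088 cmH2O.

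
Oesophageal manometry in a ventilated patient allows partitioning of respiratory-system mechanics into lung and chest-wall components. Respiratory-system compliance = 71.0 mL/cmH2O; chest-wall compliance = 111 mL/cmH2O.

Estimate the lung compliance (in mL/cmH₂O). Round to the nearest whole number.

1/CL = 1/Crs − 1/Ccw.
1/CL = 1/71.0 − 1/111 = 0.005075.
CL = 197.04 mL/cmH2O.

197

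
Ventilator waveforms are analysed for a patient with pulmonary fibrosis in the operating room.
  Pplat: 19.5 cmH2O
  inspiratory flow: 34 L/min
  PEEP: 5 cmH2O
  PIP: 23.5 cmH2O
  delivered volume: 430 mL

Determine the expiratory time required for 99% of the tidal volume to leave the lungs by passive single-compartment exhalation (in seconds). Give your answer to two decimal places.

Flow: 34 L/min ÷ 60 = 0.5667 L/s.
R = (PIP − Pplat)/V̇ = (23.5 − 19.5) / 0.5667 = 4.0/0.5667 = 7.058 cmH2O·s/L.
C = Vt/(Pplat − PEEP) = 430.0 / (19.5 − 5) = 430.0/14.5 = 29.655 mL/cmH2O.
τ = R × C = 7.058 × 0.02966 L/cmH2O = 0.2093 s.
t = −τ·ln(1 − 0.99) = −0.2093·ln(0.01) = 0.9639 s.

0.96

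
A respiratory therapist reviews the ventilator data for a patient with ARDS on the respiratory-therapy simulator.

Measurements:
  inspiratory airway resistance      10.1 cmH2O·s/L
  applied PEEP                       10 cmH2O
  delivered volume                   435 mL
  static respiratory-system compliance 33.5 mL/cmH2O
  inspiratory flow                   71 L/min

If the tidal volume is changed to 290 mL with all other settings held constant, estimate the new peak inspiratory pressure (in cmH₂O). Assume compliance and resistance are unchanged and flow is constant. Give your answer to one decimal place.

30.6

Flow: 71 L/min ÷ 60 = 1.1833 L/s.
PIP = Vt/C + R·V̇ + PEEP (constant-flow equation of motion).
Only the elastic term changes: ΔPIP = ΔVt / C = (290 − 435) / 33.5 = -4.328 cmH2O.
Original PIP = 435/33.5 + 10.1×1.1833 + 10 = 34.936 cmH2O; new PIP = 34.936 + (-4.328) = 30.608 cmH2O.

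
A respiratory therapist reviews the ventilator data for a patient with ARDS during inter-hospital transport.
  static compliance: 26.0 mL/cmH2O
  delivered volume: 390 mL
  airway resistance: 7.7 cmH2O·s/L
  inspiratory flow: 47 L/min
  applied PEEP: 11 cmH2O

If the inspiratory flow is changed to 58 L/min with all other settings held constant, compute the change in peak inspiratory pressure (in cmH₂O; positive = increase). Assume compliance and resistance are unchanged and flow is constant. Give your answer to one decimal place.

1.4

Flow: 47 L/min ÷ 60 = 0.7833 L/s.
New flow: 58 L/min ÷ 60 = 0.9667 L/s.
PIP = Vt/C + R·V̇ + PEEP (constant-flow equation of motion).
Only the resistive term changes: ΔPIP = R × ΔV̇ = 7.7 × (0.9667 − 0.7833) = 7.7 × 0.1834 = 1.412 cmH2O.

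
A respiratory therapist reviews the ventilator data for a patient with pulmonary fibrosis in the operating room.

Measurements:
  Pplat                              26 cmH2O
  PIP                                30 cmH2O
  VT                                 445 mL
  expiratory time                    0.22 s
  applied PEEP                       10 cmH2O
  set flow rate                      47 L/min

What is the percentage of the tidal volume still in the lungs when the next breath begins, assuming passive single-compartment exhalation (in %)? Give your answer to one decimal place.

Flow: 47 L/min ÷ 60 = 0.7833 L/s.
R = (PIP − Pplat)/V̇ = (30 − 26) / 0.7833 = 4.0/0.7833 = 5.107 cmH2O·s/L.
C = Vt/(Pplat − PEEP) = 445.0 / (26 − 10) = 445.0/16.0 = 27.813 mL/cmH2O.
τ = R × C = 5.107 × 0.02781 L/cmH2O = 0.142 s.
Fraction remaining at end-expiration = e^(−Te/τ) = e^(−0.22/0.142) = 0.2124 → 21.24%.

21.2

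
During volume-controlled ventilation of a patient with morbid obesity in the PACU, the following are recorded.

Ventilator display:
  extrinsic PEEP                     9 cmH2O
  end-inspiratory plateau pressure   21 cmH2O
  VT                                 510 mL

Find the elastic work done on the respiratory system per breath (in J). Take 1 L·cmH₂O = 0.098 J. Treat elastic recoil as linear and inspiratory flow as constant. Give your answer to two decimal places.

0.30

Elastic work ≈ ½ × (Pplat − PEEP) × Vt = 0.5 × (21 − 9) × 0.510 L = 0.5 × 12.0 × 0.510 = 3.06 L·cmH2O.
× 0.098 J/(L·cmH2O) → 0.2999 J.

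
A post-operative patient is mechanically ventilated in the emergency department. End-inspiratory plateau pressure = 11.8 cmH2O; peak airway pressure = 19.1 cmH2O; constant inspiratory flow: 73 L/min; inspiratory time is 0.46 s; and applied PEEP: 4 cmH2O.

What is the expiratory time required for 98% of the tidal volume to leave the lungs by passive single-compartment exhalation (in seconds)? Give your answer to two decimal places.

1.68

Flow: 73 L/min ÷ 60 = 1.2167 L/s.
Vt = flow × Ti = 1.2167 L/s × 0.46 s × 1000 mL/L = 559.68 mL.
R = (PIP − Pplat)/V̇ = (19.1 − 11.8) / 1.2167 = 7.3/1.2167 = 6.0 cmH2O·s/L.
C = Vt/(Pplat − PEEP) = 559.68 / (11.8 − 4) = 559.68/7.8 = 71.754 mL/cmH2O.
τ = R × C = 6.0 × 0.07175 L/cmH2O = 0.4305 s.
t = −τ·ln(1 − 0.98) = −0.4305·ln(0.02) = 1.684 s.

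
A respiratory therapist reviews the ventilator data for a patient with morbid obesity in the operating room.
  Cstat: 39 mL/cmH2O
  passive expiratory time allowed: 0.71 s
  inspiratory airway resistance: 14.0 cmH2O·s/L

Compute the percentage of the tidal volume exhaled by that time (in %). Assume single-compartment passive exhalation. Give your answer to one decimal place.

τ = R × C = 14.0 × 39 mL/cmH2O = 14.0 × 0.039 L/cmH2O = 0.546 s.
Passive exhalation: V(t)/V₀ = e^(−t/τ) = e^(−0.71/0.546) = 0.2724.
Fraction exhaled = 1 − 0.2724 = 0.7276 → 72.76%.

72.8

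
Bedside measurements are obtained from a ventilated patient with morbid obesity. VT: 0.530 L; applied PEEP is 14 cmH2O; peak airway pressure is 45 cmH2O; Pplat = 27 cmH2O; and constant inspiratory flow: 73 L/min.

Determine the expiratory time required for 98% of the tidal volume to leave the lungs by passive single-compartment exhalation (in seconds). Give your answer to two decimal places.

Flow: 73 L/min ÷ 60 = 1.2167 L/s.
R = (PIP − Pplat)/V̇ = (45 − 27) / 1.2167 = 18.0/1.2167 = 14.794 cmH2O·s/L.
C = Vt/(Pplat − PEEP) = 530.0 / (27 − 14) = 530.0/13.0 = 40.769 mL/cmH2O.
τ = R × C = 14.794 × 0.04077 L/cmH2O = 0.6032 s.
t = −τ·ln(1 − 0.98) = −0.6032·ln(0.02) = 2.36 s.

2.36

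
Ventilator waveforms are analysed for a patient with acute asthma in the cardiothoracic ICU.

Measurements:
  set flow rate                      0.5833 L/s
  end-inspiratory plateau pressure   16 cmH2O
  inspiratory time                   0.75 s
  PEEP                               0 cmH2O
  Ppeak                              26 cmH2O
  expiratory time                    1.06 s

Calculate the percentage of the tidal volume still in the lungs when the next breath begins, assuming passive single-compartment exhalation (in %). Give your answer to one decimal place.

10.4

Vt = flow × Ti = 0.5833 L/s × 0.75 s × 1000 mL/L = 437.48 mL.
R = (PIP − Pplat)/V̇ = (26 − 16) / 0.5833 = 10.0/0.5833 = 17.144 cmH2O·s/L.
C = Vt/(Pplat − PEEP) = 437.48 / (16 − 0) = 437.48/16.0 = 27.343 mL/cmH2O.
τ = R × C = 17.144 × 0.02734 L/cmH2O = 0.4687 s.
Fraction remaining at end-expiration = e^(−Te/τ) = e^(−1.06/0.4687) = 0.1042 → 10.42%.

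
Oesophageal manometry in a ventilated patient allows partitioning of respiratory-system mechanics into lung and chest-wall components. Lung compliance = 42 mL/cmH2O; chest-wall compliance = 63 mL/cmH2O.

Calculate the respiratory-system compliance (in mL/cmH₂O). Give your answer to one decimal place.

25.2

Lung and chest wall are elastances in series: 1/Crs = 1/CL + 1/Ccw.
1/Crs = 1/42 + 1/63 = 0.03968.
Crs = 25.202 mL/cmH2O.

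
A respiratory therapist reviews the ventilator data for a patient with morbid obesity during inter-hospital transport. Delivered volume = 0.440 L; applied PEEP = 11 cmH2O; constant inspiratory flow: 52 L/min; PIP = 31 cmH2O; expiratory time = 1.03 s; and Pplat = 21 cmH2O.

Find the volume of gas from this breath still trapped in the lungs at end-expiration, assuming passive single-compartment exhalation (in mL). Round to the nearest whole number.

58

Flow: 52 L/min ÷ 60 = 0.8667 L/s.
R = (PIP − Pplat)/V̇ = (31 − 21) / 0.8667 = 10.0/0.8667 = 11.538 cmH2O·s/L.
C = Vt/(Pplat − PEEP) = 440.0 / (21 − 11) = 440.0/10.0 = 44.0 mL/cmH2O.
τ = R × C = 11.538 × 0.044 L/cmH2O = 0.5077 s.
Fraction remaining = e^(−Te/τ) = e^(−1.03/0.5077) = 0.1315.
Trapped volume = 440.0 × 0.1315 = 57.86 mL.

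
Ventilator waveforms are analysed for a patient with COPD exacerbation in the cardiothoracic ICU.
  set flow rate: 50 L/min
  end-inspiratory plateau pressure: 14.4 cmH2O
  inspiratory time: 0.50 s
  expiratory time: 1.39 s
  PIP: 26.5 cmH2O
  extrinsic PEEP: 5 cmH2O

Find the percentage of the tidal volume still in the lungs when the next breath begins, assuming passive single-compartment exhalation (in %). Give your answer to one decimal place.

Flow: 50 L/min ÷ 60 = 0.8333 L/s.
Vt = flow × Ti = 0.8333 L/s × 0.50 s × 1000 mL/L = 416.65 mL.
R = (PIP − Pplat)/V̇ = (26.5 − 14.4) / 0.8333 = 12.1/0.8333 = 14.521 cmH2O·s/L.
C = Vt/(Pplat − PEEP) = 416.65 / (14.4 − 5) = 416.65/9.4 = 44.324 mL/cmH2O.
τ = R × C = 14.521 × 0.04432 L/cmH2O = 0.6436 s.
Fraction remaining at end-expiration = e^(−Te/τ) = e^(−1.39/0.6436) = 0.1154 → 11.54%.

11.5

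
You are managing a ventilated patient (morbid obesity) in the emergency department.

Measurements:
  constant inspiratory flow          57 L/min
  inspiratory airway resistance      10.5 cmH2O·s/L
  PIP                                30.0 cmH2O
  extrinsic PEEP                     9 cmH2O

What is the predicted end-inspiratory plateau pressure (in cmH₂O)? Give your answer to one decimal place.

Flow: 57 L/min ÷ 60 = 0.95 L/s.
Pplat = PIP − Raw × flow = 30.0 − 10.5 × 0.95 = 30.0 − 9.975 = 20.025 cmH2O.

20.0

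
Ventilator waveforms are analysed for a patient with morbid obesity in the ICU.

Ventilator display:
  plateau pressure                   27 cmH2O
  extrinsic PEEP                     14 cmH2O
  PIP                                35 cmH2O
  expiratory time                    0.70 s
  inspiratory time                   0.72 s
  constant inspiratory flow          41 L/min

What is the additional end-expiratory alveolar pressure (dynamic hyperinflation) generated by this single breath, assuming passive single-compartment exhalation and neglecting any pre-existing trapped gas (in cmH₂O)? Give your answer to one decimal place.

Flow: 41 L/min ÷ 60 = 0.6833 L/s.
Vt = flow × Ti = 0.6833 L/s × 0.72 s × 1000 mL/L = 491.98 mL.
R = (PIP − Pplat)/V̇ = (35 − 27) / 0.6833 = 8.0/0.6833 = 11.708 cmH2O·s/L.
C = Vt/(Pplat − PEEP) = 491.98 / (27 − 14) = 491.98/13.0 = 37.845 mL/cmH2O.
τ = R × C = 11.708 × 0.03785 L/cmH2O = 0.4431 s.
Fraction remaining = e^(−Te/τ) = e^(−0.70/0.4431) = 0.206; trapped volume = 491.98 × 0.206 = 101.35 mL.
Additional alveolar pressure from trapping ≈ V_trapped / C = 101.35 / 37.845 = 2.678 cmH2O.

2.7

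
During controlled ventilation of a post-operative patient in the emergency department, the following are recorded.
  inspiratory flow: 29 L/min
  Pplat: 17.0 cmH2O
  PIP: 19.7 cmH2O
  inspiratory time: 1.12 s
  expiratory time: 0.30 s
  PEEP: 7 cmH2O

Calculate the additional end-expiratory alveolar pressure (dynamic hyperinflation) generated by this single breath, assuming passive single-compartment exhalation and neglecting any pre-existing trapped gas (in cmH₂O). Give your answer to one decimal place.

3.7

Flow: 29 L/min ÷ 60 = 0.4833 L/s.
Vt = flow × Ti = 0.4833 L/s × 1.12 s × 1000 mL/L = 541.3 mL.
R = (PIP − Pplat)/V̇ = (19.7 − 17.0) / 0.4833 = 2.7/0.4833 = 5.587 cmH2O·s/L.
C = Vt/(Pplat − PEEP) = 541.3 / (17.0 − 7) = 541.3/10.0 = 54.13 mL/cmH2O.
τ = R × C = 5.587 × 0.05413 L/cmH2O = 0.3024 s.
Fraction remaining = e^(−Te/τ) = e^(−0.30/0.3024) = 0.3708; trapped volume = 541.3 × 0.3708 = 200.71 mL.
Additional alveolar pressure from trapping ≈ V_trapped / C = 200.71 / 54.13 = 3.708 cmH2O.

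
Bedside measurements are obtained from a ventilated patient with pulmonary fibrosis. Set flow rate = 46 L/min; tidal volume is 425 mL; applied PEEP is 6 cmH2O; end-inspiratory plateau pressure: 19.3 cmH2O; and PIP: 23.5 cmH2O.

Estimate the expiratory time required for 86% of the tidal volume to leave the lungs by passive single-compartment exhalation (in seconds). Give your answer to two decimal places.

Flow: 46 L/min ÷ 60 = 0.7667 L/s.
R = (PIP − Pplat)/V̇ = (23.5 − 19.3) / 0.7667 = 4.2/0.7667 = 5.478 cmH2O·s/L.
C = Vt/(Pplat − PEEP) = 425.0 / (19.3 − 6) = 425.0/13.3 = 31.955 mL/cmH2O.
τ = R × C = 5.478 × 0.03196 L/cmH2O = 0.1751 s.
t = −τ·ln(1 − 0.86) = −0.1751·ln(0.14) = 0.3443 s.

0.34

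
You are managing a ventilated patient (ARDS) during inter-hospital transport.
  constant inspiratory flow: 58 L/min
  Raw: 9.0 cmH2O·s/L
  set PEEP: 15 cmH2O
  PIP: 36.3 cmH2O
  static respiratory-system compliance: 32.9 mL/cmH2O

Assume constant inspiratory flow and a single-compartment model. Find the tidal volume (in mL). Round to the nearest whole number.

Flow: 58 L/min ÷ 60 = 0.9667 L/s.
Equation of motion (constant flow): PIP = Vt/C + R·V̇ + PEEP.
Vt/C = PIP − R·V̇ − PEEP = 36.3 − 8.7 − 15 = 12.6 cmH2O.
Vt = C × 12.6 = 32.9 × 12.6 = 414.54 mL.

415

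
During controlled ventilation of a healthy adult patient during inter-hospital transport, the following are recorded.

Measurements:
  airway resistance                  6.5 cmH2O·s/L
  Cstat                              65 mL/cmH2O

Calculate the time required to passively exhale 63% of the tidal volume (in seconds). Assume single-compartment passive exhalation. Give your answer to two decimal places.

τ = R × C = 6.5 × 65 mL/cmH2O = 6.5 × 0.065 L/cmH2O = 0.4225 s.
Exhaled fraction f = 1 − e^(−t/τ) → t = −τ·ln(1 − f) = −0.4225·ln(0.37) = 0.4201 s.

0.42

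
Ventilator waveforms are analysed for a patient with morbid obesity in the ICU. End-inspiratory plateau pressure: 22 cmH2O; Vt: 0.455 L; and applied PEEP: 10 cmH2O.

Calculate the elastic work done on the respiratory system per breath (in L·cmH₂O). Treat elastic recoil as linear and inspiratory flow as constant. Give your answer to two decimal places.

Elastic work ≈ ½ × (Pplat − PEEP) × Vt = 0.5 × (22 − 10) × 0.455 L = 0.5 × 12.0 × 0.455 = 2.73 L·cmH2O.

2.73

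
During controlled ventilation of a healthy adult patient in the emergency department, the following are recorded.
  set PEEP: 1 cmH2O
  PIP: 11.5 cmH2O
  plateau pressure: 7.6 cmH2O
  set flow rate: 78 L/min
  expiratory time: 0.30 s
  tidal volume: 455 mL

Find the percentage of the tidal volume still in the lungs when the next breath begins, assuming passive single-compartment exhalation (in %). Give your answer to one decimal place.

Flow: 78 L/min ÷ 60 = 1.3 L/s.
R = (PIP − Pplat)/V̇ = (11.5 − 7.6) / 1.3 = 3.9/1.3 = 3.0 cmH2O·s/L.
C = Vt/(Pplat − PEEP) = 455.0 / (7.6 − 1) = 455.0/6.6 = 68.939 mL/cmH2O.
τ = R × C = 3.0 × 0.06894 L/cmH2O = 0.2068 s.
Fraction remaining at end-expiration = e^(−Te/τ) = e^(−0.30/0.2068) = 0.2344 → 23.44%.

23.4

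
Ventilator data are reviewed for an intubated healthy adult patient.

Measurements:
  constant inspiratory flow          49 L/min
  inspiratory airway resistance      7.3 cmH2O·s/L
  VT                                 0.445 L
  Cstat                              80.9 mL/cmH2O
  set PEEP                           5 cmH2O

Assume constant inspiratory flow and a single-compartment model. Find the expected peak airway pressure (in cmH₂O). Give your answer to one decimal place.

16.5

Flow: 49 L/min ÷ 60 = 0.8167 L/s.
Equation of motion (constant flow): PIP = Vt/C + R·V̇ + PEEP.
PIP = 445/80.9 + 7.3×0.8167 + 5 = 5.501 + 5.962 + 5 = 16.463 cmH2O.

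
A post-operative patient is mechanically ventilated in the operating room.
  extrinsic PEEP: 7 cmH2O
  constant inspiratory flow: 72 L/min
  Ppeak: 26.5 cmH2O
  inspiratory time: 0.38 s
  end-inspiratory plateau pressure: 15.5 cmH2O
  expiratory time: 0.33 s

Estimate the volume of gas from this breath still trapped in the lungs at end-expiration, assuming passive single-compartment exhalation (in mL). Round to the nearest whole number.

233

Flow: 72 L/min ÷ 60 = 1.2 L/s.
Vt = flow × Ti = 1.2 L/s × 0.38 s × 1000 mL/L = 456.0 mL.
R = (PIP − Pplat)/V̇ = (26.5 − 15.5) / 1.2 = 11.0/1.2 = 9.167 cmH2O·s/L.
C = Vt/(Pplat − PEEP) = 456.0 / (15.5 − 7) = 456.0/8.5 = 53.647 mL/cmH2O.
τ = R × C = 9.167 × 0.05365 L/cmH2O = 0.4918 s.
Fraction remaining = e^(−Te/τ) = e^(−0.33/0.4918) = 0.5112.
Trapped volume = 456.0 × 0.5112 = 233.11 mL.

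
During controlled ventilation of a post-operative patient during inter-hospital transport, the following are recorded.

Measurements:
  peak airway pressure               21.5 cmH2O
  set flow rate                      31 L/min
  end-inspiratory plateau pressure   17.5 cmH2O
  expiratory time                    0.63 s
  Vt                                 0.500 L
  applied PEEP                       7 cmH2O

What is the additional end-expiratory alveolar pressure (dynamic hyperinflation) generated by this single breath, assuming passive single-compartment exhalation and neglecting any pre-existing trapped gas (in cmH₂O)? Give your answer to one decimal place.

Flow: 31 L/min ÷ 60 = 0.5167 L/s.
R = (PIP − Pplat)/V̇ = (21.5 − 17.5) / 0.5167 = 4.0/0.5167 = 7.741 cmH2O·s/L.
C = Vt/(Pplat − PEEP) = 500.0 / (17.5 − 7) = 500.0/10.5 = 47.619 mL/cmH2O.
τ = R × C = 7.741 × 0.04762 L/cmH2O = 0.3686 s.
Fraction remaining = e^(−Te/τ) = e^(−0.63/0.3686) = 0.181; trapped volume = 500.0 × 0.181 = 90.5 mL.
Additional alveolar pressure from trapping ≈ V_trapped / C = 90.5 / 47.619 = 1.901 cmH2O.

1.9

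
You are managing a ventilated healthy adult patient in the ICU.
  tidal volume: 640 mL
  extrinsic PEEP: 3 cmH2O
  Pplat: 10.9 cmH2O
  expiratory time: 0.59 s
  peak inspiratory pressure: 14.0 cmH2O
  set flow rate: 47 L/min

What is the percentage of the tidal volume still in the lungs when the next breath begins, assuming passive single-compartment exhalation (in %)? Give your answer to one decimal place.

15.9

Flow: 47 L/min ÷ 60 = 0.7833 L/s.
R = (PIP − Pplat)/V̇ = (14.0 − 10.9) / 0.7833 = 3.1/0.7833 = 3.958 cmH2O·s/L.
C = Vt/(Pplat − PEEP) = 640.0 / (10.9 − 3) = 640.0/7.9 = 81.013 mL/cmH2O.
τ = R × C = 3.958 × 0.08101 L/cmH2O = 0.3206 s.
Fraction remaining at end-expiration = e^(−Te/τ) = e^(−0.59/0.3206) = 0.1588 → 15.88%.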